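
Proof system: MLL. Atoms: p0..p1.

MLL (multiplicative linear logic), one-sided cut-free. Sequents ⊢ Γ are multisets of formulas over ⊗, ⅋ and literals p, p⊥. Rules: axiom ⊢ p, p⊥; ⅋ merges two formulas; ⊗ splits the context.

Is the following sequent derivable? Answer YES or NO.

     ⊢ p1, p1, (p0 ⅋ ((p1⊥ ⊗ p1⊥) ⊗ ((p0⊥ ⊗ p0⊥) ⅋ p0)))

Derivation (root first):
[⅋]  ⊢ p1, p1, (p0 ⅋ ((p1⊥ ⊗ p1⊥) ⊗ ((p0⊥ ⊗ p0⊥) ⅋ p0)))
  [⊗]  ⊢ p1, p1, p0, ((p1⊥ ⊗ p1⊥) ⊗ ((p0⊥ ⊗ p0⊥) ⅋ p0))
    [⊗]  ⊢ p1, p1, (p1⊥ ⊗ p1⊥)
      [Ax]  ⊢ p1, p1⊥
      [Ax]  ⊢ p1, p1⊥
    [⅋]  ⊢ p0, ((p0⊥ ⊗ p0⊥) ⅋ p0)
      [⊗]  ⊢ p0, p0, (p0⊥ ⊗ p0⊥)
        [Ax]  ⊢ p0, p0⊥
        [Ax]  ⊢ p0, p0⊥

Result: YES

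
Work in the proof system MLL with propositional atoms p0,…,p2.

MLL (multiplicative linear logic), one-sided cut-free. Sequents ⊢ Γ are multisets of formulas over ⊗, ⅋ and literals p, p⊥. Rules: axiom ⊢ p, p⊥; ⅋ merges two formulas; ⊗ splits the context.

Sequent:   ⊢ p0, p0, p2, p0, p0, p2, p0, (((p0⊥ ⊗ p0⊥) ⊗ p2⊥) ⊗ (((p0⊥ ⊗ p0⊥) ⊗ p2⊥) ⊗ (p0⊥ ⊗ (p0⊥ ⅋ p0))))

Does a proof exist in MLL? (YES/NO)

Derivation (root first):
[⊗]  ⊢ p0, p0, p2, p0, p0, p2, p0, (((p0⊥ ⊗ p0⊥) ⊗ p2⊥) ⊗ (((p0⊥ ⊗ p0⊥) ⊗ p2⊥) ⊗ (p0⊥ ⊗ (p0⊥ ⅋ p0))))
  [⊗]  ⊢ p0, p0, p2, ((p0⊥ ⊗ p0⊥) ⊗ p2⊥)
    [⊗]  ⊢ p0, p0, (p0⊥ ⊗ p0⊥)
      [Ax]  ⊢ p0, p0⊥
      [Ax]  ⊢ p0, p0⊥
    [Ax]  ⊢ p2, p2⊥
  [⊗]  ⊢ p0, p0, p2, p0, (((p0⊥ ⊗ p0⊥) ⊗ p2⊥) ⊗ (p0⊥ ⊗ (p0⊥ ⅋ p0)))
    [⊗]  ⊢ p0, p0, p2, ((p0⊥ ⊗ p0⊥) ⊗ p2⊥)
      [⊗]  ⊢ p0, p0, (p0⊥ ⊗ p0⊥)
        [Ax]  ⊢ p0, p0⊥
        [Ax]  ⊢ p0, p0⊥
      [Ax]  ⊢ p2, p2⊥
    [⊗]  ⊢ p0, (p0⊥ ⊗ (p0⊥ ⅋ p0))
      [Ax]  ⊢ p0, p0⊥
      [⅋]  ⊢ (p0⊥ ⅋ p0)
        [Ax]  ⊢ p0, p0⊥

Result: YES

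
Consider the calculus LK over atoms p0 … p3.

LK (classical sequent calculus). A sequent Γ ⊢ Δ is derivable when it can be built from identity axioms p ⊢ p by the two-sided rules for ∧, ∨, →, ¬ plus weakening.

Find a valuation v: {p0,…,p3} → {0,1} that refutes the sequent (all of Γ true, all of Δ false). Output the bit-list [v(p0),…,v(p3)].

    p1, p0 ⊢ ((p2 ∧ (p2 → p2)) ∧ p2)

Search for a countermodel by truth-table:
  v=0000: Γ:[p1=F, p0=F] Δ:[((p2 ∧ (p2 → p2)) ∧ p2)=F] refutes=False
  v=0001: Γ:[p1=F, p0=F] Δ:[((p2 ∧ (p2 → p2)) ∧ p2)=F] refutes=False
  v=0010: Γ:[p1=F, p0=F] Δ:[((p2 ∧ (p2 → p2)) ∧ p2)=T] refutes=False
  v=0011: Γ:[p1=F, p0=F] Δ:[((p2 ∧ (p2 → p2)) ∧ p2)=T] refutes=False
  v=0100: Γ:[p1=T, p0=F] Δ:[((p2 ∧ (p2 → p2)) ∧ p2)=F] refutes=False
  v=0101: Γ:[p1=T, p0=F] Δ:[((p2 ∧ (p2 → p2)) ∧ p2)=F] refutes=False
  v=0110: Γ:[p1=T, p0=F] Δ:[((p2 ∧ (p2 → p2)) ∧ p2)=T] refutes=False
  v=0111: Γ:[p1=T, p0=F] Δ:[((p2 ∧ (p2 → p2)) ∧ p2)=T] refutes=False
  v=1000: Γ:[p1=F, p0=T] Δ:[((p2 ∧ (p2 → p2)) ∧ p2)=F] refutes=False
  v=1001: Γ:[p1=F, p0=T] Δ:[((p2 ∧ (p2 → p2)) ∧ p2)=F] refutes=False
  v=1010: Γ:[p1=F, p0=T] Δ:[((p2 ∧ (p2 → p2)) ∧ p2)=T] refutes=False
  v=1011: Γ:[p1=F, p0=T] Δ:[((p2 ∧ (p2 → p2)) ∧ p2)=T] refutes=False
  v=1100: Γ:[p1=T, p0=T] Δ:[((p2 ∧ (p2 → p2)) ∧ p2)=F] refutes=True  ← countermodel

Result: [1, 1, 0, 0]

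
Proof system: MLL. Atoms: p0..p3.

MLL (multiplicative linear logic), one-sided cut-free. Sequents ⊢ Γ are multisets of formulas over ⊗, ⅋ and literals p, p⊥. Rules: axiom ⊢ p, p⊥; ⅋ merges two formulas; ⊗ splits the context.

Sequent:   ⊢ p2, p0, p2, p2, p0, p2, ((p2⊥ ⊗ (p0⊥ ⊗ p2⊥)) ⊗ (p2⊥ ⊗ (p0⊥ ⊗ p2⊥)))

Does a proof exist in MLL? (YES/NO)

Proof tree:
[⊗]  ⊢ p2, p0, p2, p2, p0, p2, ((p2⊥ ⊗ (p0⊥ ⊗ p2⊥)) ⊗ (p2⊥ ⊗ (p0⊥ ⊗ p2⊥)))
  [⊗]  ⊢ p2, p0, p2, (p2⊥ ⊗ (p0⊥ ⊗ p2⊥))
    [Ax]  ⊢ p2, p2⊥
    [⊗]  ⊢ p0, p2, (p0⊥ ⊗ p2⊥)
      [Ax]  ⊢ p0, p0⊥
      [Ax]  ⊢ p2, p2⊥
  [⊗]  ⊢ p2, p0, p2, (p2⊥ ⊗ (p0⊥ ⊗ p2⊥))
    [Ax]  ⊢ p2, p2⊥
    [⊗]  ⊢ p0, p2, (p0⊥ ⊗ p2⊥)
      [Ax]  ⊢ p0, p0⊥
      [Ax]  ⊢ p2, p2⊥

Result: YES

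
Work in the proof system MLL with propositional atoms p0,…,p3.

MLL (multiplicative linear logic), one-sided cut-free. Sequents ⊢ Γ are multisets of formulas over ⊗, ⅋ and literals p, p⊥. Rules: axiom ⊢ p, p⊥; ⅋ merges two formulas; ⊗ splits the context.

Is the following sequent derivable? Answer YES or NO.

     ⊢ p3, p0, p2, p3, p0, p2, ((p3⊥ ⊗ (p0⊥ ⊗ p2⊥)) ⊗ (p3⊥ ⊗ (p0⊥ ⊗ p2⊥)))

Derivation trace:
[⊗]  ⊢ p3, p0, p2, p3, p0, p2, ((p3⊥ ⊗ (p0⊥ ⊗ p2⊥)) ⊗ (p3⊥ ⊗ (p0⊥ ⊗ p2⊥)))
  [⊗]  ⊢ p3, p0, p2, (p3⊥ ⊗ (p0⊥ ⊗ p2⊥))
    [Ax]  ⊢ p3, p3⊥
    [⊗]  ⊢ p0, p2, (p0⊥ ⊗ p2⊥)
      [Ax]  ⊢ p0, p0⊥
      [Ax]  ⊢ p2, p2⊥
  [⊗]  ⊢ p3, p0, p2, (p3⊥ ⊗ (p0⊥ ⊗ p2⊥))
    [Ax]  ⊢ p3, p3⊥
    [⊗]  ⊢ p0, p2, (p0⊥ ⊗ p2⊥)
      [Ax]  ⊢ p0, p0⊥
      [Ax]  ⊢ p2, p2⊥

Result: YES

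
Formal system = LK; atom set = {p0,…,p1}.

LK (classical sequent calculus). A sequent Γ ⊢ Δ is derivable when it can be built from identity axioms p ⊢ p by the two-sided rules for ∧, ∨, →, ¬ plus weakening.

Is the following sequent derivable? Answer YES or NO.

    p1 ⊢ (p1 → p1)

Derivation (root first):
[→R] p1 ⊢ (p1 → p1)
  [WL] p1, p1 ⊢ p1
    [Ax] p1 ⊢ p1

Result: YES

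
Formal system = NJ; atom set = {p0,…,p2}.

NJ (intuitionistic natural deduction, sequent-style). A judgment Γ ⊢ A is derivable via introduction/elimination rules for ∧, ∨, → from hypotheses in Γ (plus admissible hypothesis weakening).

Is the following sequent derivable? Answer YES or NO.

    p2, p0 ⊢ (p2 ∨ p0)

Derivation (root first):
[∨I₁] p2, p0 ⊢ (p2 ∨ p0)
  [Wk] p2, p0 ⊢ p2
    [Ax] p2 ⊢ p2

Result: YES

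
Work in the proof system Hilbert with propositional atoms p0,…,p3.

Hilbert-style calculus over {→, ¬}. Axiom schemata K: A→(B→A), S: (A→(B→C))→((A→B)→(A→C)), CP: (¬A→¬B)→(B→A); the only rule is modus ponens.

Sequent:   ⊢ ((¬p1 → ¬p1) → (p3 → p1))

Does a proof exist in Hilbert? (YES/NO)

Truth-table refutation:
  v=0000: Γ:[] Δ:[((¬p1 → ¬p1) → (p3 → p1))=T] refutes=False
  v=0001: Γ:[] Δ:[((¬p1 → ¬p1) → (p3 → p1))=F] refutes=True  ← countermodel

Result: NO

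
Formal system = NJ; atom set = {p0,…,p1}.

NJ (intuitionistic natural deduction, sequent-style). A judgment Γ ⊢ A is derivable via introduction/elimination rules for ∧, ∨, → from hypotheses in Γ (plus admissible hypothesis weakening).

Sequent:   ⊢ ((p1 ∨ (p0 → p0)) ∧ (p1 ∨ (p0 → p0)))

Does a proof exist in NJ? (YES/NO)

Derivation (root first):
[∧I]  ⊢ ((p1 ∨ (p0 → p0)) ∧ (p1 ∨ (p0 → p0)))
  [∨I₂]  ⊢ (p1 ∨ (p0 → p0))
    [→I]  ⊢ (p0 → p0)
      [Ax] p0 ⊢ p0
  [∨I₂]  ⊢ (p1 ∨ (p0 → p0))
    [→I]  ⊢ (p0 → p0)
      [Ax] p0 ⊢ p0

Result: YES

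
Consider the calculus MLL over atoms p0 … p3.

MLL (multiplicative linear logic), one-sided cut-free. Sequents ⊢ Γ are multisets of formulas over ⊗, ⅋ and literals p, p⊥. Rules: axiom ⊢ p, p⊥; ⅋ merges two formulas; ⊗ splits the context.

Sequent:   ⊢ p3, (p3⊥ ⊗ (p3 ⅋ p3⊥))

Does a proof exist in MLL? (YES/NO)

Derivation (root first):
[⊗]  ⊢ p3, (p3⊥ ⊗ (p3 ⅋ p3⊥))
  [Ax]  ⊢ p3, p3⊥
  [⅋]  ⊢ (p3 ⅋ p3⊥)
    [Ax]  ⊢ p3, p3⊥

Result: YES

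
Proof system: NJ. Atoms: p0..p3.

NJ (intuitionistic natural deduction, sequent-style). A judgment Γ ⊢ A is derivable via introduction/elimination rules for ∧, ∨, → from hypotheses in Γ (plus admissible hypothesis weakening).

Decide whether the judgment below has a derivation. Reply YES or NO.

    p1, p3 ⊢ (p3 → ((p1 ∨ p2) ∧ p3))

Proof tree:
[Wk] p1, p3 ⊢ (p3 → ((p1 ∨ p2) ∧ p3))
  [→I] p1 ⊢ (p3 → ((p1 ∨ p2) ∧ p3))
    [∧I] p1, p3 ⊢ ((p1 ∨ p2) ∧ p3)
      [∨I₁] p1 ⊢ (p1 ∨ p2)
        [Ax] p1 ⊢ p1
      [Ax] p3 ⊢ p3

Result: YES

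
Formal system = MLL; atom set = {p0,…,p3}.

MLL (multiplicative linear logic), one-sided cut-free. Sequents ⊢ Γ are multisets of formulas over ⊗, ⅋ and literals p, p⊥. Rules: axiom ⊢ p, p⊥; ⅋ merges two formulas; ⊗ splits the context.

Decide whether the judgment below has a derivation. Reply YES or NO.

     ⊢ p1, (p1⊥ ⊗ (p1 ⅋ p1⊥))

Proof tree:
[⊗]  ⊢ p1, (p1⊥ ⊗ (p1 ⅋ p1⊥))
  [Ax]  ⊢ p1, p1⊥
  [⅋]  ⊢ (p1 ⅋ p1⊥)
    [Ax]  ⊢ p1, p1⊥

Result: YES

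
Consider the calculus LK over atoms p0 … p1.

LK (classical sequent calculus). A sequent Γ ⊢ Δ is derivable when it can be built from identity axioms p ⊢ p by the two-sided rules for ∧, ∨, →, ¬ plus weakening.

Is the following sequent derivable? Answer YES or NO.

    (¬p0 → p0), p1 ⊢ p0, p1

Derivation trace:
[WR] (¬p0 → p0), p1 ⊢ p0, p1
  [WL] (¬p0 → p0), p1 ⊢ p0
    [→L] (¬p0 → p0) ⊢ p0
      [¬R]  ⊢ p0, ¬p0
        [Ax] p0 ⊢ p0
      [Ax] p0 ⊢ p0

Result: YES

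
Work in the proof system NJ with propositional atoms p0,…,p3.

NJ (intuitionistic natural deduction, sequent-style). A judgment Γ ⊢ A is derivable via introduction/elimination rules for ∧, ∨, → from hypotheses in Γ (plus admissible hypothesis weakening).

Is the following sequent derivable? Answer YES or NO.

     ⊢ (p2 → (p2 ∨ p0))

Derivation (root first):
[→I]  ⊢ (p2 → (p2 ∨ p0))
  [∨I₁] p2 ⊢ (p2 ∨ p0)
    [Ax] p2 ⊢ p2

Result: YES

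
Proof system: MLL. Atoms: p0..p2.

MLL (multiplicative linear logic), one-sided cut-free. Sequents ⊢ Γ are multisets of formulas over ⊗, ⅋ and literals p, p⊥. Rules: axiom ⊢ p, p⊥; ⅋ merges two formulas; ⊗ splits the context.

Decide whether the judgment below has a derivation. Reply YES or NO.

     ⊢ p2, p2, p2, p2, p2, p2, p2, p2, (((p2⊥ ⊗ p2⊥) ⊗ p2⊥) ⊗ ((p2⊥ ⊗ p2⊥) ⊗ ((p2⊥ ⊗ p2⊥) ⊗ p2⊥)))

Derivation (root first):
[⊗]  ⊢ p2, p2, p2, p2, p2, p2, p2, p2, (((p2⊥ ⊗ p2⊥) ⊗ p2⊥) ⊗ ((p2⊥ ⊗ p2⊥) ⊗ ((p2⊥ ⊗ p2⊥) ⊗ p2⊥)))
  [⊗]  ⊢ p2, p2, p2, ((p2⊥ ⊗ p2⊥) ⊗ p2⊥)
    [⊗]  ⊢ p2, p2, (p2⊥ ⊗ p2⊥)
      [Ax]  ⊢ p2, p2⊥
      [Ax]  ⊢ p2, p2⊥
    [Ax]  ⊢ p2, p2⊥
  [⊗]  ⊢ p2, p2, p2, p2, p2, ((p2⊥ ⊗ p2⊥) ⊗ ((p2⊥ ⊗ p2⊥) ⊗ p2⊥))
    [⊗]  ⊢ p2, p2, (p2⊥ ⊗ p2⊥)
      [Ax]  ⊢ p2, p2⊥
      [Ax]  ⊢ p2, p2⊥
    [⊗]  ⊢ p2, p2, p2, ((p2⊥ ⊗ p2⊥) ⊗ p2⊥)
      [⊗]  ⊢ p2, p2, (p2⊥ ⊗ p2⊥)
        [Ax]  ⊢ p2, p2⊥
        [Ax]  ⊢ p2, p2⊥
      [Ax]  ⊢ p2, p2⊥

Result: YES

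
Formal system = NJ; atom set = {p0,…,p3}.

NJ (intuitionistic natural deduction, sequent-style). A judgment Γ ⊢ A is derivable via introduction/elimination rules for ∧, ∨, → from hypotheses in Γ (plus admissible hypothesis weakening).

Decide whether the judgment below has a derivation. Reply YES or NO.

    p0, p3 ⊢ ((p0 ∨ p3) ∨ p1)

Proof tree:
[∨I₁] p0, p3 ⊢ ((p0 ∨ p3) ∨ p1)
  [∨I₁] p0, p3 ⊢ (p0 ∨ p3)
    [Wk] p0, p3 ⊢ p0
      [Ax] p0 ⊢ p0

Result: YES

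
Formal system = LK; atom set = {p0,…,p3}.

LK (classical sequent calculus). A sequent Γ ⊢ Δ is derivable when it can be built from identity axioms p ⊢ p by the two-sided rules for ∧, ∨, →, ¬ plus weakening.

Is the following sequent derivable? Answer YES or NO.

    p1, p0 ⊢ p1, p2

Derivation (root first):
[WL] p1, p0 ⊢ p1, p2
  [WR] p1 ⊢ p1, p2
    [Ax] p1 ⊢ p1

Result: YES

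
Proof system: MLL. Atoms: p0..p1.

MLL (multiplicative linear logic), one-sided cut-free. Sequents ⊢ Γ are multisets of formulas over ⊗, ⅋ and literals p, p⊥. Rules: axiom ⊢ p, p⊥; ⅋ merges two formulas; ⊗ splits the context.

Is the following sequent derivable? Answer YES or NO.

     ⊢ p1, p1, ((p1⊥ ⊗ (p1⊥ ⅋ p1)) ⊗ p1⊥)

Derivation trace:
[⊗]  ⊢ p1, p1, ((p1⊥ ⊗ (p1⊥ ⅋ p1)) ⊗ p1⊥)
  [⊗]  ⊢ p1, (p1⊥ ⊗ (p1⊥ ⅋ p1))
    [Ax]  ⊢ p1, p1⊥
    [⅋]  ⊢ (p1⊥ ⅋ p1)
      [Ax]  ⊢ p1, p1⊥
  [Ax]  ⊢ p1, p1⊥

Result: YES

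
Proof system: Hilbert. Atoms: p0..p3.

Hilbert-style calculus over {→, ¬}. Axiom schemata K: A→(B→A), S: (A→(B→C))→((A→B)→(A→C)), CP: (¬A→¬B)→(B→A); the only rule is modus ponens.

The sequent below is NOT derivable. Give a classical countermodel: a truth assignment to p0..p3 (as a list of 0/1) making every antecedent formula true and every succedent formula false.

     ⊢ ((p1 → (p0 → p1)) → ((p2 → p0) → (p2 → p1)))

Search for a countermodel by truth-table:
  v=0000: Γ:[] Δ:[((p1 → (p0 → p1)) → ((p2 → p0) → (p2 → p1)))=T] refutes=False
  v=0001: Γ:[] Δ:[((p1 → (p0 → p1)) → ((p2 → p0) → (p2 → p1)))=T] refutes=False
  v=0010: Γ:[] Δ:[((p1 → (p0 → p1)) → ((p2 → p0) → (p2 → p1)))=T] refutes=False
  v=0011: Γ:[] Δ:[((p1 → (p0 → p1)) → ((p2 → p0) → (p2 → p1)))=T] refutes=False
  v=0100: Γ:[] Δ:[((p1 → (p0 → p1)) → ((p2 → p0) → (p2 → p1)))=T] refutes=False
  v=0101: Γ:[] Δ:[((p1 → (p0 → p1)) → ((p2 → p0) → (p2 → p1)))=T] refutes=False
  v=0110: Γ:[] Δ:[((p1 → (p0 → p1)) → ((p2 → p0) → (p2 → p1)))=T] refutes=False
  v=0111: Γ:[] Δ:[((p1 → (p0 → p1)) → ((p2 → p0) → (p2 → p1)))=T] refutes=False
  v=1000: Γ:[] Δ:[((p1 → (p0 → p1)) → ((p2 → p0) → (p2 → p1)))=T] refutes=False
  v=1001: Γ:[] Δ:[((p1 → (p0 → p1)) → ((p2 → p0) → (p2 → p1)))=T] refutes=False
  v=1010: Γ:[] Δ:[((p1 → (p0 → p1)) → ((p2 → p0) → (p2 → p1)))=F] refutes=True  ← countermodel

Result: [1, 0, 1, 0]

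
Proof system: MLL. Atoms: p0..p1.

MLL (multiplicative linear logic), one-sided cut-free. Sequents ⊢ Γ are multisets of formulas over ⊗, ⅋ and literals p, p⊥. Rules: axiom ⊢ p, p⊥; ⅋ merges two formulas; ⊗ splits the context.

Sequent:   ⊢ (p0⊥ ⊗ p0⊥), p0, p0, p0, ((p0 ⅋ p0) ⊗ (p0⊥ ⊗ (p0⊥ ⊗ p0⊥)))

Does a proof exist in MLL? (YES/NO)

Proof tree:
[⊗]  ⊢ (p0⊥ ⊗ p0⊥), p0, p0, p0, ((p0 ⅋ p0) ⊗ (p0⊥ ⊗ (p0⊥ ⊗ p0⊥)))
  [⅋]  ⊢ (p0⊥ ⊗ p0⊥), (p0 ⅋ p0)
    [⊗]  ⊢ p0, p0, (p0⊥ ⊗ p0⊥)
      [Ax]  ⊢ p0, p0⊥
      [Ax]  ⊢ p0, p0⊥
  [⊗]  ⊢ p0, p0, p0, (p0⊥ ⊗ (p0⊥ ⊗ p0⊥))
    [Ax]  ⊢ p0, p0⊥
    [⊗]  ⊢ p0, p0, (p0⊥ ⊗ p0⊥)
      [Ax]  ⊢ p0, p0⊥
      [Ax]  ⊢ p0, p0⊥

Result: YES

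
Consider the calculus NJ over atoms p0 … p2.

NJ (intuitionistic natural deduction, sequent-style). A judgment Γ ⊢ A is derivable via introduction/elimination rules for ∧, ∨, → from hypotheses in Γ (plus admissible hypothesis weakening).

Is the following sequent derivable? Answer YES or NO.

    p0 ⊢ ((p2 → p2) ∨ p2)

Proof tree:
[Wk] p0 ⊢ ((p2 → p2) ∨ p2)
  [∨I₁]  ⊢ ((p2 → p2) ∨ p2)
    [→I]  ⊢ (p2 → p2)
      [Ax] p2 ⊢ p2

Result: YES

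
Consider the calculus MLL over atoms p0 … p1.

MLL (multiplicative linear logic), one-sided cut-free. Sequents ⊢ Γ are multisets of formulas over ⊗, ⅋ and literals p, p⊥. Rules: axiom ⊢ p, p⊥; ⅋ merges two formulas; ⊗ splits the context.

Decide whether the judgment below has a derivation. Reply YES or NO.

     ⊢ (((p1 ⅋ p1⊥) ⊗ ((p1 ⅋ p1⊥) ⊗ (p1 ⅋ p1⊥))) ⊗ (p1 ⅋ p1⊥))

Derivation trace:
[⊗]  ⊢ (((p1 ⅋ p1⊥) ⊗ ((p1 ⅋ p1⊥) ⊗ (p1 ⅋ p1⊥))) ⊗ (p1 ⅋ p1⊥))
  [⊗]  ⊢ ((p1 ⅋ p1⊥) ⊗ ((p1 ⅋ p1⊥) ⊗ (p1 ⅋ p1⊥)))
    [⅋]  ⊢ (p1 ⅋ p1⊥)
      [Ax]  ⊢ p1, p1⊥
    [⊗]  ⊢ ((p1 ⅋ p1⊥) ⊗ (p1 ⅋ p1⊥))
      [⅋]  ⊢ (p1 ⅋ p1⊥)
        [Ax]  ⊢ p1, p1⊥
      [⅋]  ⊢ (p1 ⅋ p1⊥)
        [Ax]  ⊢ p1, p1⊥
  [⅋]  ⊢ (p1 ⅋ p1⊥)
    [Ax]  ⊢ p1, p1⊥

Result: YES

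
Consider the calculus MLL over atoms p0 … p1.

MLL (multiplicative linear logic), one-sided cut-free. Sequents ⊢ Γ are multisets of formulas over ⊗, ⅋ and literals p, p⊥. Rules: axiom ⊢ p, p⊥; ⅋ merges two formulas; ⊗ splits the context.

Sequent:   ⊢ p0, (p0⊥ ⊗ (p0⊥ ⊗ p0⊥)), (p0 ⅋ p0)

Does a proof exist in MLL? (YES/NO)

Derivation trace:
[⅋]  ⊢ p0, (p0⊥ ⊗ (p0⊥ ⊗ p0⊥)), (p0 ⅋ p0)
  [⊗]  ⊢ p0, p0, p0, (p0⊥ ⊗ (p0⊥ ⊗ p0⊥))
    [Ax]  ⊢ p0, p0⊥
    [⊗]  ⊢ p0, p0, (p0⊥ ⊗ p0⊥)
      [Ax]  ⊢ p0, p0⊥
      [Ax]  ⊢ p0, p0⊥

Result: YES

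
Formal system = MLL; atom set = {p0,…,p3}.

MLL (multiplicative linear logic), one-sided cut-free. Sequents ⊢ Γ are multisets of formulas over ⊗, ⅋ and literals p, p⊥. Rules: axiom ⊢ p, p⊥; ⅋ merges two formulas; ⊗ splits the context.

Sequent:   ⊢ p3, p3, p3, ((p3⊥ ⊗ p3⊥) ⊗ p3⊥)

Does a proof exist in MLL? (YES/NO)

Derivation (root first):
[⊗]  ⊢ p3, p3, p3, ((p3⊥ ⊗ p3⊥) ⊗ p3⊥)
  [⊗]  ⊢ p3, p3, (p3⊥ ⊗ p3⊥)
    [Ax]  ⊢ p3, p3⊥
    [Ax]  ⊢ p3, p3⊥
  [Ax]  ⊢ p3, p3⊥

Result: YES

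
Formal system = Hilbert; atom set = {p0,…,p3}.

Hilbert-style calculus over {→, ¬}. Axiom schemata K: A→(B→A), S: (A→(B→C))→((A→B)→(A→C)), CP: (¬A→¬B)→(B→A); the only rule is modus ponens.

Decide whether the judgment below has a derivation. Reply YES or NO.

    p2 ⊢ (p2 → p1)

Enumerate valuations to refute Γ ⊢ Δ:
  v=0000: Γ:[p2=F] Δ:[(p2 → p1)=T] refutes=False
  v=0001: Γ:[p2=F] Δ:[(p2 → p1)=T] refutes=False
  v=0010: Γ:[p2=T] Δ:[(p2 → p1)=F] refutes=True  ← countermodel

Result: NO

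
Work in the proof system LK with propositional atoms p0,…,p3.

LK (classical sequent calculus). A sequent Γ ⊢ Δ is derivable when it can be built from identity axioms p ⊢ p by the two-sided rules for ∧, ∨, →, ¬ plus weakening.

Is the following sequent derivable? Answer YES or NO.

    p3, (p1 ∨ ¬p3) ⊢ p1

Derivation trace:
[∨L] p3, (p1 ∨ ¬p3) ⊢ p1
  [Ax] p1 ⊢ p1
  [¬L] p3, ¬p3 ⊢ 
    [Ax] p3 ⊢ p3

Result: YES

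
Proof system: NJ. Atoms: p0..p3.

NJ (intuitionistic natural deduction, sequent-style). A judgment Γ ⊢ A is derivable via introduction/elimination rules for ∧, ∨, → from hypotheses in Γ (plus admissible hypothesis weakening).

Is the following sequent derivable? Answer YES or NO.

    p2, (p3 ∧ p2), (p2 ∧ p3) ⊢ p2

Proof tree:
[Wk] p2, (p3 ∧ p2), (p2 ∧ p3) ⊢ p2
  [Wk] p2, (p3 ∧ p2) ⊢ p2
    [Ax] p2 ⊢ p2

Result: YES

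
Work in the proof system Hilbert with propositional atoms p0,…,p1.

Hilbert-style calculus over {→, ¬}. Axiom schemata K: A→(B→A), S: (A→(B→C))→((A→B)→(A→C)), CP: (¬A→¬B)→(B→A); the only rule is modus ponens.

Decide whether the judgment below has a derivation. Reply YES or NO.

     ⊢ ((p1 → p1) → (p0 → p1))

Truth-table refutation:
  v=00: Γ:[] Δ:[((p1 → p1) → (p0 → p1))=T] refutes=False
  v=01: Γ:[] Δ:[((p1 → p1) → (p0 → p1))=T] refutes=False
  v=10: Γ:[] Δ:[((p1 → p1) → (p0 → p1))=F] refutes=True  ← countermodel

Result: NO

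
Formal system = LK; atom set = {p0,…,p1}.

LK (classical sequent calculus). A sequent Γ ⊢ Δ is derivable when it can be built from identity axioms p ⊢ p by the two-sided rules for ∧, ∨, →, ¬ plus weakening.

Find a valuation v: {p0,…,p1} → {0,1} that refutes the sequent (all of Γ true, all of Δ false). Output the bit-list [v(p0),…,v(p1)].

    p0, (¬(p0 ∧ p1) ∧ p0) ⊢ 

Truth-table refutation:
  v=00: Γ:[p0=F, (¬(p0 ∧ p1) ∧ p0)=F] Δ:[] refutes=False
  v=01: Γ:[p0=F, (¬(p0 ∧ p1) ∧ p0)=F] Δ:[] refutes=False
  v=10: Γ:[p0=T, (¬(p0 ∧ p1) ∧ p0)=T] Δ:[] refutes=True  ← countermodel

Result: [1, 0]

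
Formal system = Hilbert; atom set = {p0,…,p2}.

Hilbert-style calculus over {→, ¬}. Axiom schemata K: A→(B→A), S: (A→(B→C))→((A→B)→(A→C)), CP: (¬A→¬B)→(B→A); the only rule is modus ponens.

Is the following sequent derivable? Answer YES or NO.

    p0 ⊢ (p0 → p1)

Search for a countermodel by truth-table:
  v=000: Γ:[p0=F] Δ:[(p0 → p1)=T] refutes=False
  v=001: Γ:[p0=F] Δ:[(p0 → p1)=T] refutes=False
  v=010: Γ:[p0=F] Δ:[(p0 → p1)=T] refutes=False
  v=011: Γ:[p0=F] Δ:[(p0 → p1)=T] refutes=False
  v=100: Γ:[p0=T] Δ:[(p0 → p1)=F] refutes=True  ← countermodel

Result: NO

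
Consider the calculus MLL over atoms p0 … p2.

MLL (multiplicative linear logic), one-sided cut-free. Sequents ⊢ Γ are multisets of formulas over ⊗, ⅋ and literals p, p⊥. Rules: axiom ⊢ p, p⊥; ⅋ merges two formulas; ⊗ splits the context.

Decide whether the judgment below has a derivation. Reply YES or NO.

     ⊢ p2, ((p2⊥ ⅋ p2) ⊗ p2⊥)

Derivation (root first):
[⊗]  ⊢ p2, ((p2⊥ ⅋ p2) ⊗ p2⊥)
  [⅋]  ⊢ (p2⊥ ⅋ p2)
    [Ax]  ⊢ p2, p2⊥
  [Ax]  ⊢ p2, p2⊥

Result: YES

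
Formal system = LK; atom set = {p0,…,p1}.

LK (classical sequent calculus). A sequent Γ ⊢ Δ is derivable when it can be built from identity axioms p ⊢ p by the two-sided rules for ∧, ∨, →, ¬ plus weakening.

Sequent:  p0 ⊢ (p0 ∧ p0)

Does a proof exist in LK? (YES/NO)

Proof tree:
[∧R] p0 ⊢ (p0 ∧ p0)
  [WL] p0, p0 ⊢ p0
    [Ax] p0 ⊢ p0
  [Ax] p0 ⊢ p0

Result: YES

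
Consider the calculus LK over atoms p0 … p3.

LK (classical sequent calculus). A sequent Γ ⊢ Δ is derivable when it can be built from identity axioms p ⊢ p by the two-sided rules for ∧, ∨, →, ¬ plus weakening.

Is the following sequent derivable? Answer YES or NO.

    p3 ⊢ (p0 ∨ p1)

Truth-table refutation:
  v=0000: Γ:[p3=F] Δ:[(p0 ∨ p1)=F] refutes=False
  v=0001: Γ:[p3=T] Δ:[(p0 ∨ p1)=F] refutes=True  ← countermodel

Result: NO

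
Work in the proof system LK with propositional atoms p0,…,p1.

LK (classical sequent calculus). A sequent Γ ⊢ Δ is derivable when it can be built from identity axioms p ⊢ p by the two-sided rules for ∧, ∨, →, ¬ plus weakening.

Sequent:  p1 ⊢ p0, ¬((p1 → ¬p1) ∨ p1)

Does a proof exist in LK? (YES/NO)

Enumerate valuations to refute Γ ⊢ Δ:
  v=00: Γ:[p1=F] Δ:[p0=F, ¬((p1 → ¬p1) ∨ p1)=F] refutes=False
  v=01: Γ:[p1=T] Δ:[p0=F, ¬((p1 → ¬p1) ∨ p1)=F] refutes=True  ← countermodel

Result: NO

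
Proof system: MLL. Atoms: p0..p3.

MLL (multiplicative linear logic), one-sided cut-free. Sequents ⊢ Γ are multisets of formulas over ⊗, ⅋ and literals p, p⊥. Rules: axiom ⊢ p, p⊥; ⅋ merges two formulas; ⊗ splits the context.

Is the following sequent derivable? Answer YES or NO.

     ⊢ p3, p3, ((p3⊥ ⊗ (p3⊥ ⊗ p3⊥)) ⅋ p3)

Derivation (root first):
[⅋]  ⊢ p3, p3, ((p3⊥ ⊗ (p3⊥ ⊗ p3⊥)) ⅋ p3)
  [⊗]  ⊢ p3, p3, p3, (p3⊥ ⊗ (p3⊥ ⊗ p3⊥))
    [Ax]  ⊢ p3, p3⊥
    [⊗]  ⊢ p3, p3, (p3⊥ ⊗ p3⊥)
      [Ax]  ⊢ p3, p3⊥
      [Ax]  ⊢ p3, p3⊥

Result: YES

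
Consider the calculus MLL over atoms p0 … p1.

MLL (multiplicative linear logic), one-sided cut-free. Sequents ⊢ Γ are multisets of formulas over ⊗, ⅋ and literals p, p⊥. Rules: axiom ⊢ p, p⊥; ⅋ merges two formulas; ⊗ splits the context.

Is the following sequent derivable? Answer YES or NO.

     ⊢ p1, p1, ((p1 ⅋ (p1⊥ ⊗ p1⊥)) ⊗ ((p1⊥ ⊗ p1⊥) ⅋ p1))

Derivation (root first):
[⊗]  ⊢ p1, p1, ((p1 ⅋ (p1⊥ ⊗ p1⊥)) ⊗ ((p1⊥ ⊗ p1⊥) ⅋ p1))
  [⅋]  ⊢ p1, (p1 ⅋ (p1⊥ ⊗ p1⊥))
    [⊗]  ⊢ p1, p1, (p1⊥ ⊗ p1⊥)
      [Ax]  ⊢ p1, p1⊥
      [Ax]  ⊢ p1, p1⊥
  [⅋]  ⊢ p1, ((p1⊥ ⊗ p1⊥) ⅋ p1)
    [⊗]  ⊢ p1, p1, (p1⊥ ⊗ p1⊥)
      [Ax]  ⊢ p1, p1⊥
      [Ax]  ⊢ p1, p1⊥

Result: YES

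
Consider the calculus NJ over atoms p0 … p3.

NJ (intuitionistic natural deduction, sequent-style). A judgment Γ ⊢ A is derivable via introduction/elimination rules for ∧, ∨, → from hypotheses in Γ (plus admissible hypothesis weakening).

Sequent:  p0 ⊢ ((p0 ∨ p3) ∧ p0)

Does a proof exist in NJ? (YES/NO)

Derivation trace:
[∧I] p0 ⊢ ((p0 ∨ p3) ∧ p0)
  [∨I₁] p0 ⊢ (p0 ∨ p3)
    [Ax] p0 ⊢ p0
  [Ax] p0 ⊢ p0

Result: YES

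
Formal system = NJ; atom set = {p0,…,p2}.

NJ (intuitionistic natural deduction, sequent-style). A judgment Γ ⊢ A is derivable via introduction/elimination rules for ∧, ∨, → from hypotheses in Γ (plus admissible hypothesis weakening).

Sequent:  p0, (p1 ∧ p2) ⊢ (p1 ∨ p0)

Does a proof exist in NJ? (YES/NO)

Derivation trace:
[∨I₂] p0, (p1 ∧ p2) ⊢ (p1 ∨ p0)
  [Wk] p0, (p1 ∧ p2) ⊢ p0
    [Ax] p0 ⊢ p0

Result: YES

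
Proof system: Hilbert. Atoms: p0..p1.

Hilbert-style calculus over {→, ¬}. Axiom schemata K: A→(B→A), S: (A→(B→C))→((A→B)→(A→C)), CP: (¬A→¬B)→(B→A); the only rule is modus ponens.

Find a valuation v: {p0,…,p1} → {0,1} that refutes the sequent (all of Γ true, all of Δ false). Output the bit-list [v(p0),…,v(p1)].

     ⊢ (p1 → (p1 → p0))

Truth-table refutation:
  v=00: Γ:[] Δ:[(p1 → (p1 → p0))=T] refutes=False
  v=01: Γ:[] Δ:[(p1 → (p1 → p0))=F] refutes=True  ← countermodel

Result: [0, 1]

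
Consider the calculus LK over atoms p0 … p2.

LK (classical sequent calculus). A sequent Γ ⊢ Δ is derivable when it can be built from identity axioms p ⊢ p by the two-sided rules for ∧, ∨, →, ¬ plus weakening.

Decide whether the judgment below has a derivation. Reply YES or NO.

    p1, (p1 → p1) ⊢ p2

Truth-table refutation:
  v=000: Γ:[p1=F, (p1 → p1)=T] Δ:[p2=F] refutes=False
  v=001: Γ:[p1=F, (p1 → p1)=T] Δ:[p2=T] refutes=False
  v=010: Γ:[p1=T, (p1 → p1)=T] Δ:[p2=F] refutes=True  ← countermodel

Result: NO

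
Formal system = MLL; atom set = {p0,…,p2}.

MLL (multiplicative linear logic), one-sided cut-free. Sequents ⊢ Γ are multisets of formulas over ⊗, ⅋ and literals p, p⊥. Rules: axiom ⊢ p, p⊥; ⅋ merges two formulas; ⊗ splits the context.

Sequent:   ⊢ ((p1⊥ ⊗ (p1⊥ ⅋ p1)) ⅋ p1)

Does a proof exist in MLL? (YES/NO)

Proof tree:
[⅋]  ⊢ ((p1⊥ ⊗ (p1⊥ ⅋ p1)) ⅋ p1)
  [⊗]  ⊢ p1, (p1⊥ ⊗ (p1⊥ ⅋ p1))
    [Ax]  ⊢ p1, p1⊥
    [⅋]  ⊢ (p1⊥ ⅋ p1)
      [Ax]  ⊢ p1, p1⊥

Result: YES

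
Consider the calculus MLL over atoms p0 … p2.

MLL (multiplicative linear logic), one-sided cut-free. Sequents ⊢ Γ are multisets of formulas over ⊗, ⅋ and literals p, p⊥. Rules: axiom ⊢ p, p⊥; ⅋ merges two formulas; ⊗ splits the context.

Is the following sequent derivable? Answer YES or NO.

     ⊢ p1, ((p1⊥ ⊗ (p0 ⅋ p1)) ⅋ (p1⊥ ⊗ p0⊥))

Derivation (root first):
[⅋]  ⊢ p1, ((p1⊥ ⊗ (p0 ⅋ p1)) ⅋ (p1⊥ ⊗ p0⊥))
  [⊗]  ⊢ p1, (p1⊥ ⊗ p0⊥), (p1⊥ ⊗ (p0 ⅋ p1))
    [Ax]  ⊢ p1, p1⊥
    [⅋]  ⊢ (p1⊥ ⊗ p0⊥), (p0 ⅋ p1)
      [⊗]  ⊢ p1, p0, (p1⊥ ⊗ p0⊥)
        [Ax]  ⊢ p1, p1⊥
        [Ax]  ⊢ p0, p0⊥

Result: YES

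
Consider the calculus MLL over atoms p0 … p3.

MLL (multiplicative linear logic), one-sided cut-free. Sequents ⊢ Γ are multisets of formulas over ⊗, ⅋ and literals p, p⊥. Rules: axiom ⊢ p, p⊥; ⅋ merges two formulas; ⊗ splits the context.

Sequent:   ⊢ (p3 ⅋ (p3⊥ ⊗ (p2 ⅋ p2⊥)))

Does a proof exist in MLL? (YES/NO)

Derivation (root first):
[⅋]  ⊢ (p3 ⅋ (p3⊥ ⊗ (p2 ⅋ p2⊥)))
  [⊗]  ⊢ p3, (p3⊥ ⊗ (p2 ⅋ p2⊥))
    [Ax]  ⊢ p3, p3⊥
    [⅋]  ⊢ (p2 ⅋ p2⊥)
      [Ax]  ⊢ p2, p2⊥

Result: YES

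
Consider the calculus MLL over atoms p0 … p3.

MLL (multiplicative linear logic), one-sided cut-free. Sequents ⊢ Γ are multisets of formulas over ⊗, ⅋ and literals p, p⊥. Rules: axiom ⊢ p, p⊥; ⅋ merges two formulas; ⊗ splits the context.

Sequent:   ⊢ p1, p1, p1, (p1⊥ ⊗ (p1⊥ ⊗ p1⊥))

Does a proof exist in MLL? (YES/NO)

Derivation trace:
[⊗]  ⊢ p1, p1, p1, (p1⊥ ⊗ (p1⊥ ⊗ p1⊥))
  [Ax]  ⊢ p1, p1⊥
  [⊗]  ⊢ p1, p1, (p1⊥ ⊗ p1⊥)
    [Ax]  ⊢ p1, p1⊥
    [Ax]  ⊢ p1, p1⊥

Result: YES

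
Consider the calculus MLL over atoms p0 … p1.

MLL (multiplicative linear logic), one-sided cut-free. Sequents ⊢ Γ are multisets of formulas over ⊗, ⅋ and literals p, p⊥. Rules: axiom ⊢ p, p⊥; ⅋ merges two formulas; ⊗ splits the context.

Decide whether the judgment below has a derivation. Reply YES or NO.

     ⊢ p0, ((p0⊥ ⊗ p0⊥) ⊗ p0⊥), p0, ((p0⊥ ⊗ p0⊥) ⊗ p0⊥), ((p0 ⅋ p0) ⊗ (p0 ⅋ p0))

Derivation trace:
[⊗]  ⊢ p0, ((p0⊥ ⊗ p0⊥) ⊗ p0⊥), p0, ((p0⊥ ⊗ p0⊥) ⊗ p0⊥), ((p0 ⅋ p0) ⊗ (p0 ⅋ p0))
  [⅋]  ⊢ p0, ((p0⊥ ⊗ p0⊥) ⊗ p0⊥), (p0 ⅋ p0)
    [⊗]  ⊢ p0, p0, p0, ((p0⊥ ⊗ p0⊥) ⊗ p0⊥)
      [⊗]  ⊢ p0, p0, (p0⊥ ⊗ p0⊥)
        [Ax]  ⊢ p0, p0⊥
        [Ax]  ⊢ p0, p0⊥
      [Ax]  ⊢ p0, p0⊥
  [⅋]  ⊢ p0, ((p0⊥ ⊗ p0⊥) ⊗ p0⊥), (p0 ⅋ p0)
    [⊗]  ⊢ p0, p0, p0, ((p0⊥ ⊗ p0⊥) ⊗ p0⊥)
      [⊗]  ⊢ p0, p0, (p0⊥ ⊗ p0⊥)
        [Ax]  ⊢ p0, p0⊥
        [Ax]  ⊢ p0, p0⊥
      [Ax]  ⊢ p0, p0⊥

Result: YES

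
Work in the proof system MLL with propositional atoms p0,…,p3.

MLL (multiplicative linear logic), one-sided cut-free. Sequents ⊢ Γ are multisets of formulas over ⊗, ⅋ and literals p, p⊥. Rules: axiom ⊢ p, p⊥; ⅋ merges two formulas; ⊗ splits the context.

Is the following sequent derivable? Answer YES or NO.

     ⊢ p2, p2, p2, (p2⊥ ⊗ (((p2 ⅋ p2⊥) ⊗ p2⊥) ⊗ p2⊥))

Derivation trace:
[⊗]  ⊢ p2, p2, p2, (p2⊥ ⊗ (((p2 ⅋ p2⊥) ⊗ p2⊥) ⊗ p2⊥))
  [Ax]  ⊢ p2, p2⊥
  [⊗]  ⊢ p2, p2, (((p2 ⅋ p2⊥) ⊗ p2⊥) ⊗ p2⊥)
    [⊗]  ⊢ p2, ((p2 ⅋ p2⊥) ⊗ p2⊥)
      [⅋]  ⊢ (p2 ⅋ p2⊥)
        [Ax]  ⊢ p2, p2⊥
      [Ax]  ⊢ p2, p2⊥
    [Ax]  ⊢ p2, p2⊥

Result: YES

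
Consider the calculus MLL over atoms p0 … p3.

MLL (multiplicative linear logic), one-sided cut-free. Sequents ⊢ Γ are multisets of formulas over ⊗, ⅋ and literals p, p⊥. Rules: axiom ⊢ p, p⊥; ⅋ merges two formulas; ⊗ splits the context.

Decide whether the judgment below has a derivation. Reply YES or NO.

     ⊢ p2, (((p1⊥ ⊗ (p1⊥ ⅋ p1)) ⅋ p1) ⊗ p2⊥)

Derivation (root first):
[⊗]  ⊢ p2, (((p1⊥ ⊗ (p1⊥ ⅋ p1)) ⅋ p1) ⊗ p2⊥)
  [⅋]  ⊢ ((p1⊥ ⊗ (p1⊥ ⅋ p1)) ⅋ p1)
    [⊗]  ⊢ p1, (p1⊥ ⊗ (p1⊥ ⅋ p1))
      [Ax]  ⊢ p1, p1⊥
      [⅋]  ⊢ (p1⊥ ⅋ p1)
        [Ax]  ⊢ p1, p1⊥
  [Ax]  ⊢ p2, p2⊥

Result: YES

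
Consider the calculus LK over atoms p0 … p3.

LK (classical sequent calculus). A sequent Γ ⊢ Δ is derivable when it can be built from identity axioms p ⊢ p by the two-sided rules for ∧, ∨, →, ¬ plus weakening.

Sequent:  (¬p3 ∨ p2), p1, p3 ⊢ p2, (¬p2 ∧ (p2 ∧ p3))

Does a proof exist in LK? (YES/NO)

Proof tree:
[∧R] (¬p3 ∨ p2), p1, p3 ⊢ p2, (¬p2 ∧ (p2 ∧ p3))
  [¬R]  ⊢ p2, p2, ¬p2
    [WR] p2 ⊢ p2, p2
      [Ax] p2 ⊢ p2
  [∧R] (¬p3 ∨ p2), p1, p3 ⊢ (p2 ∧ p3)
    [∨L] p3, (¬p3 ∨ p2) ⊢ p2
      [¬L] p3, ¬p3 ⊢ 
        [Ax] p3 ⊢ p3
      [Ax] p2 ⊢ p2
    [WL] p3, p1 ⊢ p3
      [Ax] p3 ⊢ p3

Result: YES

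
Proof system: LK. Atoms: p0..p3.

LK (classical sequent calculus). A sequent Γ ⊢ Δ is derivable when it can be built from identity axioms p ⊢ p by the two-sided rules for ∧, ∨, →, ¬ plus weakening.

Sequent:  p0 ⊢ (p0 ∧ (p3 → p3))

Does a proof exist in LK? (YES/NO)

Derivation (root first):
[∧R] p0 ⊢ (p0 ∧ (p3 → p3))
  [Ax] p0 ⊢ p0
  [→R]  ⊢ (p3 → p3)
    [Ax] p3 ⊢ p3

Result: YES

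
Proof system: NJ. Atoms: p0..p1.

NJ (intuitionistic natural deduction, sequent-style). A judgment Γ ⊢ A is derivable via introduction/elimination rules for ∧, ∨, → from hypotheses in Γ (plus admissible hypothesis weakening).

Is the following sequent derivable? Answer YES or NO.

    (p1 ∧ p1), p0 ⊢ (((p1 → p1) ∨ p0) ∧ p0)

Derivation trace:
[∧I] (p1 ∧ p1), p0 ⊢ (((p1 → p1) ∨ p0) ∧ p0)
  [∨I₁] (p1 ∧ p1) ⊢ ((p1 → p1) ∨ p0)
    [→I] (p1 ∧ p1) ⊢ (p1 → p1)
      [Wk] p1, (p1 ∧ p1) ⊢ p1
        [Ax] p1 ⊢ p1
  [Ax] p0 ⊢ p0

Result: YES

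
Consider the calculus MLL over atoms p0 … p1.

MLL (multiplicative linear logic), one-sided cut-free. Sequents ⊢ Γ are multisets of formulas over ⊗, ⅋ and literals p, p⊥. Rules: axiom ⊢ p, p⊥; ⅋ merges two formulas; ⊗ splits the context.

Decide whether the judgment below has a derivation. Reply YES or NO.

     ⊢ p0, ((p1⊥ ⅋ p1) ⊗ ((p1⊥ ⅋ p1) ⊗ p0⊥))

Derivation (root first):
[⊗]  ⊢ p0, ((p1⊥ ⅋ p1) ⊗ ((p1⊥ ⅋ p1) ⊗ p0⊥))
  [⅋]  ⊢ (p1⊥ ⅋ p1)
    [Ax]  ⊢ p1, p1⊥
  [⊗]  ⊢ p0, ((p1⊥ ⅋ p1) ⊗ p0⊥)
    [⅋]  ⊢ (p1⊥ ⅋ p1)
      [Ax]  ⊢ p1, p1⊥
    [Ax]  ⊢ p0, p0⊥

Result: YES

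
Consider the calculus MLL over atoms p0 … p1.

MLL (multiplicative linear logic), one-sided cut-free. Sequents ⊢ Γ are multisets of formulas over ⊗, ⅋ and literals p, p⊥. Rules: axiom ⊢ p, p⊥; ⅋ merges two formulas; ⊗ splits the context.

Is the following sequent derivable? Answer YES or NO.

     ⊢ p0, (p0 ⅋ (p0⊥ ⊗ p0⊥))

Derivation trace:
[⅋]  ⊢ p0, (p0 ⅋ (p0⊥ ⊗ p0⊥))
  [⊗]  ⊢ p0, p0, (p0⊥ ⊗ p0⊥)
    [Ax]  ⊢ p0, p0⊥
    [Ax]  ⊢ p0, p0⊥

Result: YES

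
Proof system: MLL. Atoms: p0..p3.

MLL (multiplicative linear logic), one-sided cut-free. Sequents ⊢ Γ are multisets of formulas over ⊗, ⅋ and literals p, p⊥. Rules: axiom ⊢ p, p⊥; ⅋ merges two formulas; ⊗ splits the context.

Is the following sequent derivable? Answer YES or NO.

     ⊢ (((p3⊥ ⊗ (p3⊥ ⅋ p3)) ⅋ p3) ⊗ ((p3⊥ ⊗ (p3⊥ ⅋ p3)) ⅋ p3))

Proof tree:
[⊗]  ⊢ (((p3⊥ ⊗ (p3⊥ ⅋ p3)) ⅋ p3) ⊗ ((p3⊥ ⊗ (p3⊥ ⅋ p3)) ⅋ p3))
  [⅋]  ⊢ ((p3⊥ ⊗ (p3⊥ ⅋ p3)) ⅋ p3)
    [⊗]  ⊢ p3, (p3⊥ ⊗ (p3⊥ ⅋ p3))
      [Ax]  ⊢ p3, p3⊥
      [⅋]  ⊢ (p3⊥ ⅋ p3)
        [Ax]  ⊢ p3, p3⊥
  [⅋]  ⊢ ((p3⊥ ⊗ (p3⊥ ⅋ p3)) ⅋ p3)
    [⊗]  ⊢ p3, (p3⊥ ⊗ (p3⊥ ⅋ p3))
      [Ax]  ⊢ p3, p3⊥
      [⅋]  ⊢ (p3⊥ ⅋ p3)
        [Ax]  ⊢ p3, p3⊥

Result: YES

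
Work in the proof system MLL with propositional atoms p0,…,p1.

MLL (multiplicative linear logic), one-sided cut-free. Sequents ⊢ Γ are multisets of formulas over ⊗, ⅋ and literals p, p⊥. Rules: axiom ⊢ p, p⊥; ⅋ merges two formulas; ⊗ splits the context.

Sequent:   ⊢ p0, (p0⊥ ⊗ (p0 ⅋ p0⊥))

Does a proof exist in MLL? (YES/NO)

Proof tree:
[⊗]  ⊢ p0, (p0⊥ ⊗ (p0 ⅋ p0⊥))
  [Ax]  ⊢ p0, p0⊥
  [⅋]  ⊢ (p0 ⅋ p0⊥)
    [Ax]  ⊢ p0, p0⊥

Result: YES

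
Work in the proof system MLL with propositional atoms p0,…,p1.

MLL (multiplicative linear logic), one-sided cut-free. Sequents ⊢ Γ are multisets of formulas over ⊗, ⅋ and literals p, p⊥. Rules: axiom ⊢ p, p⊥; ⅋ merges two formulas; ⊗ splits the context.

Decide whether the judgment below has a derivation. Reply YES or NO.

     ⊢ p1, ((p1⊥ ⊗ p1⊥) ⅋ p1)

Proof tree:
[⅋]  ⊢ p1, ((p1⊥ ⊗ p1⊥) ⅋ p1)
  [⊗]  ⊢ p1, p1, (p1⊥ ⊗ p1⊥)
    [Ax]  ⊢ p1, p1⊥
    [Ax]  ⊢ p1, p1⊥

Result: YES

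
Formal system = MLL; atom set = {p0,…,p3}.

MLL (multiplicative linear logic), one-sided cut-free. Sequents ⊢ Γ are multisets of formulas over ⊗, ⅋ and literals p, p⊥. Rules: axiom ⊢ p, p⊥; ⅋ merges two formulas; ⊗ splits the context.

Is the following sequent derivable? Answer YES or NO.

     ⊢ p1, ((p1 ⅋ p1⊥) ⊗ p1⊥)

Proof tree:
[⊗]  ⊢ p1, ((p1 ⅋ p1⊥) ⊗ p1⊥)
  [⅋]  ⊢ (p1 ⅋ p1⊥)
    [Ax]  ⊢ p1, p1⊥
  [Ax]  ⊢ p1, p1⊥

Result: YES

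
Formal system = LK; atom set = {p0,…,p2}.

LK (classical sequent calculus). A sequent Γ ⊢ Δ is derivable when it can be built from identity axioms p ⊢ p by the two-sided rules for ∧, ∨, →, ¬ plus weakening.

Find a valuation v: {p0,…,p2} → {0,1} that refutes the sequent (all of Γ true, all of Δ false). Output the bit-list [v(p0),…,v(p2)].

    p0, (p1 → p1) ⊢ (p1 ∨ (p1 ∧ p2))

Truth-table refutation:
  v=000: Γ:[p0=F, (p1 → p1)=T] Δ:[(p1 ∨ (p1 ∧ p2))=F] refutes=False
  v=001: Γ:[p0=F, (p1 → p1)=T] Δ:[(p1 ∨ (p1 ∧ p2))=F] refutes=False
  v=010: Γ:[p0=F, (p1 → p1)=T] Δ:[(p1 ∨ (p1 ∧ p2))=T] refutes=False
  v=011: Γ:[p0=F, (p1 → p1)=T] Δ:[(p1 ∨ (p1 ∧ p2))=T] refutes=False
  v=100: Γ:[p0=T, (p1 → p1)=T] Δ:[(p1 ∨ (p1 ∧ p2))=F] refutes=True  ← countermodel

Result: [1, 0, 0]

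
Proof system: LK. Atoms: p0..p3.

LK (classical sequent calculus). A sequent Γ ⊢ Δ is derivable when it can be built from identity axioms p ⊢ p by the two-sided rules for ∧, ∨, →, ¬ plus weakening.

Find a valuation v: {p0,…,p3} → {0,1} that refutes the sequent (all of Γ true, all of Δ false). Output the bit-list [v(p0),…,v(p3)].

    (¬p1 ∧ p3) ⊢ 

Enumerate valuations to refute Γ ⊢ Δ:
  v=0000: Γ:[(¬p1 ∧ p3)=F] Δ:[] refutes=False
  v=0001: Γ:[(¬p1 ∧ p3)=T] Δ:[] refutes=True  ← countermodel

Result: [0, 0, 0, 1]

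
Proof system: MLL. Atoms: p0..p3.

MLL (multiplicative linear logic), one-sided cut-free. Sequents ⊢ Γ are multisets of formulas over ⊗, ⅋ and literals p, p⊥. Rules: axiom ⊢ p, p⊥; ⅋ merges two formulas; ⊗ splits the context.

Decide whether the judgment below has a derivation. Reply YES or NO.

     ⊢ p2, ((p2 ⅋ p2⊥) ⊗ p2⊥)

Proof tree:
[⊗]  ⊢ p2, ((p2 ⅋ p2⊥) ⊗ p2⊥)
  [⅋]  ⊢ (p2 ⅋ p2⊥)
    [Ax]  ⊢ p2, p2⊥
  [Ax]  ⊢ p2, p2⊥

Result: YES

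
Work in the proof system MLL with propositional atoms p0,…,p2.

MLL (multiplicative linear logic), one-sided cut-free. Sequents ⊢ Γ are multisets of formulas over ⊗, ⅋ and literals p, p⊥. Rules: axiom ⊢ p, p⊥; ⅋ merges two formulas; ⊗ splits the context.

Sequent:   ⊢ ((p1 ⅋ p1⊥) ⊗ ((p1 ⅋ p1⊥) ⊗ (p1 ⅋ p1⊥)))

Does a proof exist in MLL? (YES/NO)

Proof tree:
[⊗]  ⊢ ((p1 ⅋ p1⊥) ⊗ ((p1 ⅋ p1⊥) ⊗ (p1 ⅋ p1⊥)))
  [⅋]  ⊢ (p1 ⅋ p1⊥)
    [Ax]  ⊢ p1, p1⊥
  [⊗]  ⊢ ((p1 ⅋ p1⊥) ⊗ (p1 ⅋ p1⊥))
    [⅋]  ⊢ (p1 ⅋ p1⊥)
      [Ax]  ⊢ p1, p1⊥
    [⅋]  ⊢ (p1 ⅋ p1⊥)
      [Ax]  ⊢ p1, p1⊥

Result: YES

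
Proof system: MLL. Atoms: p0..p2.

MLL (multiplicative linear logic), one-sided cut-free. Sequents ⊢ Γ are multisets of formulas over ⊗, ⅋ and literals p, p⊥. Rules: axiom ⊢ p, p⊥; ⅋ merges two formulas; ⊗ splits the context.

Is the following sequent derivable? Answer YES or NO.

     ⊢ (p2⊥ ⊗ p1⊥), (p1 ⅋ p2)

Derivation trace:
[⅋]  ⊢ (p2⊥ ⊗ p1⊥), (p1 ⅋ p2)
  [⊗]  ⊢ p2, p1, (p2⊥ ⊗ p1⊥)
    [Ax]  ⊢ p2, p2⊥
    [Ax]  ⊢ p1, p1⊥

Result: YES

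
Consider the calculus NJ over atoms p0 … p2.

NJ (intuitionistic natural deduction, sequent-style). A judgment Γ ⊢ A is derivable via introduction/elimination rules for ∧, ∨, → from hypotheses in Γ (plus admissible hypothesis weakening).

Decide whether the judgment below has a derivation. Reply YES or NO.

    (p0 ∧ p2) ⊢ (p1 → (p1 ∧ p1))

Derivation (root first):
[→I] (p0 ∧ p2) ⊢ (p1 → (p1 ∧ p1))
  [∧I] p1, (p0 ∧ p2) ⊢ (p1 ∧ p1)
    [Wk] p1, (p0 ∧ p2) ⊢ p1
      [Ax] p1 ⊢ p1
    [Wk] p1, (p0 ∧ p2) ⊢ p1
      [Ax] p1 ⊢ p1

Result: YES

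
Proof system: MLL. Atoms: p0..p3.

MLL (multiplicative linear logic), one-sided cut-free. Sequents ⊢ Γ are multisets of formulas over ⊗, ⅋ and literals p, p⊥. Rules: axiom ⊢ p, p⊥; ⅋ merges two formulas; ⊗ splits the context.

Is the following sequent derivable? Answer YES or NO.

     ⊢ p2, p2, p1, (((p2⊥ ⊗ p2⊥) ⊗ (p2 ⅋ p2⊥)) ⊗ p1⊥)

Derivation trace:
[⊗]  ⊢ p2, p2, p1, (((p2⊥ ⊗ p2⊥) ⊗ (p2 ⅋ p2⊥)) ⊗ p1⊥)
  [⊗]  ⊢ p2, p2, ((p2⊥ ⊗ p2⊥) ⊗ (p2 ⅋ p2⊥))
    [⊗]  ⊢ p2, p2, (p2⊥ ⊗ p2⊥)
      [Ax]  ⊢ p2, p2⊥
      [Ax]  ⊢ p2, p2⊥
    [⅋]  ⊢ (p2 ⅋ p2⊥)
      [Ax]  ⊢ p2, p2⊥
  [Ax]  ⊢ p1, p1⊥

Result: YES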